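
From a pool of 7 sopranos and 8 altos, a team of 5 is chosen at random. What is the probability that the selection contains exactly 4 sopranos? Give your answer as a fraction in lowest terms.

Total number of selections: C(15,5) = 3003.
Selections with exactly 4 sopranos: choose 4 of the 7 sopranos and 1 of the 8 altos, C(7,4)·C(8,1) = 35·8 = 280.
Probability = 280/3003 = 40/429.

40/429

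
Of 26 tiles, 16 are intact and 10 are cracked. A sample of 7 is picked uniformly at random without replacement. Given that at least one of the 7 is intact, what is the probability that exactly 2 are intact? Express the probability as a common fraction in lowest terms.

Work in counts. Selections with at least one intact: C(26,7) − C(10,7) = 657800 − 120 = 657680.
Of those, selections where exactly 2 are intact: C(16,2)·C(10,5) = 120·252 = 30240.
Conditional probability = 30240/657680 = 378/8221.

378/8221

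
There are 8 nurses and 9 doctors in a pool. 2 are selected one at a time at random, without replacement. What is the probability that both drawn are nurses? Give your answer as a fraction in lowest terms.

7/34

Multiply the conditional probabilities at each draw: 8/17 · 7/16 = 56/272 = 7/34.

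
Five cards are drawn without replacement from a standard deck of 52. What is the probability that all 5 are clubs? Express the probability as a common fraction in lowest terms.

There are C(52,5) = 2598960 possible 5-card hands.
Hands that are all clubs: C(13,5) = 1287.
Probability = 1287/2598960 = 33/66640.

33/66640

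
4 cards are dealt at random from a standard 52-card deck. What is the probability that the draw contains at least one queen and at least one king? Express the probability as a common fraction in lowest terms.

There are C(52,4) = 270725 possible draws.
By inclusion-exclusion on the complements, draws missing all queens or all kings: C(48,4) + C(48,4) − C(44,4) = 194580 + 194580 − 135751 = 253409.
So draws with at least one of each: 270725 − 253409 = 17316, probability 17316/270725 = 1332/20825.

1332/20825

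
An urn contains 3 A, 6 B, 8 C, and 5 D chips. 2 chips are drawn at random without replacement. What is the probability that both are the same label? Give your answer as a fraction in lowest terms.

There are C(22,2) = 231 ways to draw 2 chips.
All same label: C(3,2) + C(6,2) + C(8,2) + C(5,2) = 3 + 15 + 28 + 10 = 56.
Probability = 56/231 = 8/33.

8/33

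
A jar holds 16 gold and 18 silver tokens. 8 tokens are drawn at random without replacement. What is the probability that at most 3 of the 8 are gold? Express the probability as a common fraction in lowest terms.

24767/59334

Total selections: C(34,8) = 18156204.
Favorable selections (at most 3 gold): C(16,0)·C(18,8) + C(16,1)·C(18,7) + C(16,2)·C(18,6) + C(16,3)·C(18,5) = 43758 + 509184 + 2227680 + 4798080 = 7578702.
Probability = 7578702/18156204 = 24767/59334.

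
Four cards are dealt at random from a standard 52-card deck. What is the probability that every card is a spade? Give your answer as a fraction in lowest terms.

There are C(52,4) = 270725 possible 4-card hands.
Hands that are all spades: C(13,4) = 715.
Probability = 715/270725 = 11/4165.

11/4165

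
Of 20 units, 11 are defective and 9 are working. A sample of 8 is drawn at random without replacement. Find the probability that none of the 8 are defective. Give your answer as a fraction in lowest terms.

There are C(20,8) = 125970 possible selections.
Selections with no defective (all working): C(9,8) = 9.
Probability = 9/125970 = 3/41990.

3/41990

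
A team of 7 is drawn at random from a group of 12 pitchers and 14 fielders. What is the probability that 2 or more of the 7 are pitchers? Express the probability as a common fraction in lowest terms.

47/50

There are C(26,7) = 657800 ways to choose the 7.
Count the complement (fewer than 2 pitchers): C(12,0)·C(14,7) + C(12,1)·C(14,6) = 3432 + 36036 = 39468.
Probability = 1 − 39468/657800 = 618332/657800 = 47/50.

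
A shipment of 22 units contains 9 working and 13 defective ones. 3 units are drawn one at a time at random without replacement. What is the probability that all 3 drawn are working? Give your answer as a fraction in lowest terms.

3/55

Multiply the conditional probabilities at each draw: 9/22 · 8/21 · 7/20 = 504/9240 = 3/55.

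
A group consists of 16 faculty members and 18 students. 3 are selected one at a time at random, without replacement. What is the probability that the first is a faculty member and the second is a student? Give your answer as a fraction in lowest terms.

Multiply the conditional probabilities at each draw: 16/34 · 18/33 = 288/1122 = 48/187.

48/187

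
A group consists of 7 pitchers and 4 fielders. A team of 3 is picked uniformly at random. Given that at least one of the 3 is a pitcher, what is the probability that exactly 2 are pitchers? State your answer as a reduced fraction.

Work in counts. Selections with at least one pitcher: C(11,3) − C(4,3) = 165 − 4 = 161.
Of those, selections where exactly 2 are pitchers: C(7,2)·C(4,1) = 21·4 = 84.
Conditional probability = 84/161 = 12/23.

12/23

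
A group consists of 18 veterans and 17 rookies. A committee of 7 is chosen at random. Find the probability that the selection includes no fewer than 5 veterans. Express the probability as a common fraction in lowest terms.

4449/19778

Total selections: C(35,7) = 6724520.
Favorable selections (no fewer than 5 veterans): C(18,5)·C(17,2) + C(18,6)·C(17,1) + C(18,7)·C(17,0) = 1165248 + 315588 + 31824 = 1512660.
Probability = 1512660/6724520 = 4449/19778.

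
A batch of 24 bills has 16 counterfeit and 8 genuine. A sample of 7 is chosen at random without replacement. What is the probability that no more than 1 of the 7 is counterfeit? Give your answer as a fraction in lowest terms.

1/759

Total selections: C(24,7) = 346104.
Favorable selections (no more than 1 counterfeit): C(16,0)·C(8,7) + C(16,1)·C(8,6) = 8 + 448 = 456.
Probability = 456/346104 = 1/759.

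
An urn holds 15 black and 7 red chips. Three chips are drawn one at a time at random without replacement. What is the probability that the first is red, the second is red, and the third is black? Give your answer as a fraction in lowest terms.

3/44

Multiply the conditional probabilities at each draw: 7/22 · 6/21 · 15/20 = 630/9240 = 3/44.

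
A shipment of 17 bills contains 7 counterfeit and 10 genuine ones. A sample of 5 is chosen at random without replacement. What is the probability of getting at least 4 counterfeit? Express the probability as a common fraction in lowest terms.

53/884

Total selections: C(17,5) = 6188.
Favorable selections (at least 4 counterfeit): C(7,4)·C(10,1) + C(7,5)·C(10,0) = 350 + 21 = 371.
Probability = 371/6188 = 53/884.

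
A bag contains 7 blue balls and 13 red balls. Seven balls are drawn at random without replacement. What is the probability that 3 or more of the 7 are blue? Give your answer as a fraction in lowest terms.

129/272

Total selections: C(20,7) = 77520.
Count the complement (fewer than 3 blue): C(7,0)·C(13,7) + C(7,1)·C(13,6) + C(7,2)·C(13,5) = 1716 + 12012 + 27027 = 40755.
Probability = 1 − 40755/77520 = 36765/77520 = 129/272.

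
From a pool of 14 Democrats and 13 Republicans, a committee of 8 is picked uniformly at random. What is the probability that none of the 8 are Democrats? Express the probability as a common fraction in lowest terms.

1/1725

There are C(27,8) = 2220075 possible selections.
Selections with no Democrats (all Republicans): C(13,8) = 1287.
Probability = 1287/2220075 = 1/1725.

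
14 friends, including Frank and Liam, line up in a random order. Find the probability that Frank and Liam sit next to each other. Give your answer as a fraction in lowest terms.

There are 14! = 87178291200 arrangements.
Treat Frank and Liam as a block: 13! arrangements of the blocks × 2 orders within the block = 2·6227020800 = 12454041600.
Probability = 12454041600/87178291200 = 1/7.

1/7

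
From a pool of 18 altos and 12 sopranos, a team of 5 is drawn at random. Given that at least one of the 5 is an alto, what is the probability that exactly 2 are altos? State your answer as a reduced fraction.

1870/7873

Work in counts. Selections with at least one alto: C(30,5) − C(12,5) = 142506 − 792 = 141714.
Of those, selections where exactly 2 are altos: C(18,2)·C(12,3) = 153·220 = 33660.
Conditional probability = 33660/141714 = 1870/7873.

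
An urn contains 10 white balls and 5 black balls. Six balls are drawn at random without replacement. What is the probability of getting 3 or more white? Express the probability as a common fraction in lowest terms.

Total selections: C(15,6) = 5005.
Favorable selections (3 or more white): C(10,3)·C(5,3) + C(10,4)·C(5,2) + C(10,5)·C(5,1) + C(10,6)·C(5,0) = 1200 + 2100 + 1260 + 210 = 4770.
Probability = 4770/5005 = 954/1001.

954/1001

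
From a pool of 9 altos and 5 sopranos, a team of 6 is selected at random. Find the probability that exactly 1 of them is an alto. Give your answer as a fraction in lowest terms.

3/1001

Total number of selections: C(14,6) = 3003.
Selections with exactly 1 alto: choose 1 of the 9 altos and 5 of the 5 sopranos, C(9,1)·C(5,5) = 9·1 = 9.
Probability = 9/3003 = 3/1001.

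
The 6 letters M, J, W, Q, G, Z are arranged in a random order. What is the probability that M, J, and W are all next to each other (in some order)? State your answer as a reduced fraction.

There are 6! = 720 arrangements.
Treat the three as one block: 4! placements × 3! orders within the block = 24·6 = 144.
Probability = 144/720 = 1/5.

1/5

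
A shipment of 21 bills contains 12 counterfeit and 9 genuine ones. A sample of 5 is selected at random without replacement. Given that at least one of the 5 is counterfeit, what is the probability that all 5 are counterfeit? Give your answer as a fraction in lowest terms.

88/2247

Work in counts. Selections with at least one counterfeit: C(21,5) − C(9,5) = 20349 − 126 = 20223.
Of those, selections where all 5 are counterfeit: C(12,5) = 792.
Conditional probability = 792/20223 = 88/2247.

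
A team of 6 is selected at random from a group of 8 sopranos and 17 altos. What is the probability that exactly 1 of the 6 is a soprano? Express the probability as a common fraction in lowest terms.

1768/6325

The sample space is all 6-subsets of the 25: C(25,6) = 177100.
Selections with exactly 1 soprano: choose 1 of the 8 sopranos and 5 of the 17 altos, C(8,1)·C(17,5) = 8·6188 = 49504.
Probability = 49504/177100 = 1768/6325.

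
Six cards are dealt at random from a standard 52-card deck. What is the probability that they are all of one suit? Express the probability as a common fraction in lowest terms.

There are C(52,6) = 20358520 possible 6-card hands.
Hands of one suit: 4 suits × C(13,6) = 4·1716 = 6864.
Probability = 6864/20358520 = 66/195755.

66/195755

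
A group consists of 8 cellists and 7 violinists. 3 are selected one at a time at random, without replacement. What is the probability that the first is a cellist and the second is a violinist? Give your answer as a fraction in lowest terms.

4/15

Multiply the conditional probabilities at each draw: 8/15 · 7/14 = 56/210 = 4/15.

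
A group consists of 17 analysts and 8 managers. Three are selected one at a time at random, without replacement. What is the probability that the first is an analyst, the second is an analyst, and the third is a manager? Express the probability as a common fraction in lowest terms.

Multiply the conditional probabilities at each draw: 17/25 · 16/24 · 8/23 = 2176/13800 = 272/1725.

272/1725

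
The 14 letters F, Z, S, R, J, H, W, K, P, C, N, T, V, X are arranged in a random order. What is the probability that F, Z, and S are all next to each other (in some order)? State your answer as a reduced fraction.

There are 14! = 87178291200 arrangements.
Treat the three as one block: 12! placements × 3! orders within the block = 479001600·6 = 2874009600.
Probability = 2874009600/87178291200 = 3/91.

3/91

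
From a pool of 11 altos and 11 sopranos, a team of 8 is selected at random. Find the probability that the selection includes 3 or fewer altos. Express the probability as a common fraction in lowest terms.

213/646

Total selections: C(22,8) = 319770.
Favorable selections (3 or fewer altos): C(11,0)·C(11,8) + C(11,1)·C(11,7) + C(11,2)·C(11,6) + C(11,3)·C(11,5) = 165 + 3630 + 25410 + 76230 = 105435.
Probability = 105435/319770 = 213/646.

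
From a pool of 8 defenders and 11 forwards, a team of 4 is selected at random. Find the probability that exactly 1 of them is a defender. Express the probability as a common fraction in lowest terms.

110/323

Total number of selections: C(19,4) = 3876.
Selections with exactly 1 defender: choose 1 of the 8 defenders and 3 of the 11 forwards, C(8,1)·C(11,3) = 8·165 = 1320.
Probability = 1320/3876 = 110/323.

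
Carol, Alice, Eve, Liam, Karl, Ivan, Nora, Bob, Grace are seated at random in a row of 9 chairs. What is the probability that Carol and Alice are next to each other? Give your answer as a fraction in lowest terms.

There are 9! = 362880 arrangements.
Treat Carol and Alice as a block: 8! arrangements of the blocks × 2 orders within the block = 2·40320 = 80640.
Probability = 80640/362880 = 2/9.

2/9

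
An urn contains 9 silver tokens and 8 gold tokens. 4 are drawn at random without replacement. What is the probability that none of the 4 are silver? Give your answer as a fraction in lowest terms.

1/34

There are C(17,4) = 2380 possible selections.
Selections with no silver (all gold): C(8,4) = 70.
Probability = 70/2380 = 1/34.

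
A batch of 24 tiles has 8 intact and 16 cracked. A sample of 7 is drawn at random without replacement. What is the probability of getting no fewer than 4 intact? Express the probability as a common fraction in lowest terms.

527/3933

There are C(24,7) = 346104 ways to choose the 7.
Favorable selections (no fewer than 4 intact): C(8,4)·C(16,3) + C(8,5)·C(16,2) + C(8,6)·C(16,1) + C(8,7)·C(16,0) = 39200 + 6720 + 448 + 8 = 46376.
Probability = 46376/346104 = 527/3933.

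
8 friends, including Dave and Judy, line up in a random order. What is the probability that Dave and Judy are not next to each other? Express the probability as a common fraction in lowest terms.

3/4

There are 8! = 40320 arrangements.
Arrangements with Dave and Judy adjacent: 2·7! = 10080.
So not adjacent: 40320 − 10080 = 30240, probability 30240/40320 = 3/4.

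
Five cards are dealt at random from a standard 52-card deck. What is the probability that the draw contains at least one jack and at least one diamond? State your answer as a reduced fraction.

There are C(52,5) = 2598960 possible draws.
By inclusion-exclusion on the complements, draws missing all jacks or all diamonds: C(48,5) + C(39,5) − C(36,5) = 1712304 + 575757 − 376992 = 1911069.
So draws with at least one of each: 2598960 − 1911069 = 687891, probability 687891/2598960 = 229297/866320.

229297/866320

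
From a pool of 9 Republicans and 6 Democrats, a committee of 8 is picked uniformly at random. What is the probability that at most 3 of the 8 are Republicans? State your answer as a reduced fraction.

There are C(15,8) = 6435 ways to choose the 8.
Favorable selections (at most 3 Republicans): C(9,2)·C(6,6) + C(9,3)·C(6,5) = 36 + 504 = 540.
Probability = 540/6435 = 12/143.

12/143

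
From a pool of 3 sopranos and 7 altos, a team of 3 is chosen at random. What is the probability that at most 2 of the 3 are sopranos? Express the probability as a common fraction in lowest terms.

Total selections: C(10,3) = 120.
The complement is exactly 3 sopranos: C(3,3)·C(7,0) = 1.
Probability = 1 − 1/120 = 119/120.

119/120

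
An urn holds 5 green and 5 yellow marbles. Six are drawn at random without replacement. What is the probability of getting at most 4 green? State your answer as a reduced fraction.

There are C(10,6) = 210 ways to choose the 6.
Favorable selections (at most 4 green): C(5,1)·C(5,5) + C(5,2)·C(5,4) + C(5,3)·C(5,3) + C(5,4)·C(5,2) = 5 + 50 + 100 + 50 = 205.
Probability = 205/210 = 41/42.

41/42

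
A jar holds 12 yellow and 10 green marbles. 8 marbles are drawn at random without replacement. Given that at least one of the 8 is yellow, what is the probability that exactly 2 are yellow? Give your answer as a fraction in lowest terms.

44/1015

Work in counts. Selections with at least one yellow: C(22,8) − C(10,8) = 319770 − 45 = 319725.
Of those, selections where exactly 2 are yellow: C(12,2)·C(10,6) = 66·210 = 13860.
Conditional probability = 13860/319725 = 44/1015.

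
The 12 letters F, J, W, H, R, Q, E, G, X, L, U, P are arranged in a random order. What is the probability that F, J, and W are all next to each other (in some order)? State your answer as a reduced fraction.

1/22

There are 12! = 479001600 arrangements.
Treat the three as one block: 10! placements × 3! orders within the block = 3628800·6 = 21772800.
Probability = 21772800/479001600 = 1/22.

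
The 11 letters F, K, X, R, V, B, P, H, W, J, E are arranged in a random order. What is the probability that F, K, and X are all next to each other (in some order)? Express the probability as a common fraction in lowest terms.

There are 11! = 39916800 arrangements.
Treat the three as one block: 9! placements × 3! orders within the block = 362880·6 = 2177280.
Probability = 2177280/39916800 = 3/55.

3/55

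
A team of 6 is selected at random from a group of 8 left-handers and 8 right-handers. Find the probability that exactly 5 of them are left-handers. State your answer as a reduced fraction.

Total number of selections: C(16,6) = 8008.
Selections with exactly 5 left-handers: choose 5 of the 8 left-handers and 1 of the 8 right-handers, C(8,5)·C(8,1) = 56·8 = 448.
Probability = 448/8008 = 8/143.

8/143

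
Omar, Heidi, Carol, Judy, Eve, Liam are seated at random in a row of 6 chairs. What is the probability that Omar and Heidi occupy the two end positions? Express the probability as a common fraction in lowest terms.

There are 6! = 720 arrangements.
Place Omar and Heidi at the ends in 2 ways, arrange the remaining 4 in 4! = 24 ways: 2·24 = 48.
Probability = 48/720 = 1/15.

1/15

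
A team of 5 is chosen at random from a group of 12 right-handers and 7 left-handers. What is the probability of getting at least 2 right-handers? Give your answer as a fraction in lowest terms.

1243/1292

Total selections: C(19,5) = 11628.
Count the complement (fewer than 2 right-handers): C(12,0)·C(7,5) + C(12,1)·C(7,4) = 21 + 420 = 441.
Probability = 1 − 441/11628 = 11187/11628 = 1243/1292.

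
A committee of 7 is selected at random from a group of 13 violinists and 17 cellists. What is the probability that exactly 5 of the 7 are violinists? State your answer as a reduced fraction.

There are C(30,7) = 2035800 ways to choose 7 from 30.
Selections with exactly 5 violinists: choose 5 of the 13 violinists and 2 of the 17 cellists, C(13,5)·C(17,2) = 1287·136 = 175032.
Probability = 175032/2035800 = 187/2175.

187/2175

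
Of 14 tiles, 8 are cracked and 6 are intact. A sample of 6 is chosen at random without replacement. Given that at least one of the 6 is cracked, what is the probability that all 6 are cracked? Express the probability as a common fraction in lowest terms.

Work in counts. Selections with at least one cracked: C(14,6) − C(6,6) = 3003 − 1 = 3002.
Of those, selections where all 6 are cracked: C(8,6) = 28.
Conditional probability = 28/3002 = 14/1501.

14/1501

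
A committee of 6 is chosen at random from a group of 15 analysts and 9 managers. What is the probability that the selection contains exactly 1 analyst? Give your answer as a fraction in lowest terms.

Total number of selections: C(24,6) = 134596.
Selections with exactly 1 analyst: choose 1 of the 15 analysts and 5 of the 9 managers, C(15,1)·C(9,5) = 15·126 = 1890.
Probability = 1890/134596 = 135/9614.

135/9614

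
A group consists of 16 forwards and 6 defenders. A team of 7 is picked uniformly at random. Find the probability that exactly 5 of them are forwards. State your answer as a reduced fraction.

The sample space is all 7-subsets of the 22: C(22,7) = 170544.
Selections with exactly 5 forwards: choose 5 of the 16 forwards and 2 of the 6 defenders, C(16,5)·C(6,2) = 4368·15 = 65520.
Probability = 65520/170544 = 1365/3553.

1365/3553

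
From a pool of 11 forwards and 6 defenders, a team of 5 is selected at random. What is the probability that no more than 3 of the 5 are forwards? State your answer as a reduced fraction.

1873/3094

There are C(17,5) = 6188 ways to choose the 5.
Favorable selections (no more than 3 forwards): C(11,0)·C(6,5) + C(11,1)·C(6,4) + C(11,2)·C(6,3) + C(11,3)·C(6,2) = 6 + 165 + 1100 + 2475 = 3746.
Probability = 3746/6188 = 1873/3094.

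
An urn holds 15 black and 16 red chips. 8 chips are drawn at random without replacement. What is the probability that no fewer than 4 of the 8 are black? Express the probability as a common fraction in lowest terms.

Total selections: C(31,8) = 7888725.
Count the complement (fewer than 4 black): C(15,0)·C(16,8) + C(15,1)·C(16,7) + C(15,2)·C(16,6) + C(15,3)·C(16,5) = 12870 + 171600 + 840840 + 1987440 = 3012750.
Probability = 1 − 3012750/7888725 = 4875975/7888725 = 1667/2697.

1667/2697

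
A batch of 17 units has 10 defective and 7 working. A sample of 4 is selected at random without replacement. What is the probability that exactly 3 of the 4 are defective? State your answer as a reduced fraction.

6/17

The sample space is all 4-subsets of the 17: C(17,4) = 2380.
Selections with exactly 3 defective: choose 3 of the 10 defective and 1 of the 7 working, C(10,3)·C(7,1) = 120·7 = 840.
Probability = 840/2380 = 6/17.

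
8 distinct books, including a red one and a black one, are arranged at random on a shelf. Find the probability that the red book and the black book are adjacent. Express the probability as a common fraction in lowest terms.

There are 8! = 40320 arrangements.
Treat the red book and the black book as a block: 7! arrangements of the blocks × 2 orders within the block = 2·5040 = 10080.
Probability = 10080/40320 = 1/4.

1/4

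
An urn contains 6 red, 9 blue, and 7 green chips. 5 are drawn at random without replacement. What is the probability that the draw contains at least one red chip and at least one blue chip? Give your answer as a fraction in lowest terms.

1150/1463

There are C(22,5) = 26334 possible draws.
By inclusion-exclusion on the complements, draws missing all red or all blue: C(16,5) + C(13,5) − C(7,5) = 4368 + 1287 − 21 = 5634.
So draws with at least one of each: 26334 − 5634 = 20700, probability 20700/26334 = 1150/1463.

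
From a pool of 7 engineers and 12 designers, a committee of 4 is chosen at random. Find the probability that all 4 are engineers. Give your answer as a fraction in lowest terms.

There are C(19,4) = 3876 possible selections.
Selections with all engineers: C(7,4) = 35.
Probability = 35/3876.

35/3876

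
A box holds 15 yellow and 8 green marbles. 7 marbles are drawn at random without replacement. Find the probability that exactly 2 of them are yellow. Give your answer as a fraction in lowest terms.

1960/81719

There are C(23,7) = 245157 ways to choose 7 from 23.
Selections with exactly 2 yellow: choose 2 of the 15 yellow and 5 of the 8 green, C(15,2)·C(8,5) = 105·56 = 5880.
Probability = 5880/245157 = 1960/81719.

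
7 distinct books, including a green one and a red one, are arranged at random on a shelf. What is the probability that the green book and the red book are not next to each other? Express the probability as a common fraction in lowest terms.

5/7

There are 7! = 5040 arrangements.
Arrangements with the green book and the red book adjacent: 2·6! = 1440.
So not adjacent: 5040 − 1440 = 3600, probability 3600/5040 = 5/7.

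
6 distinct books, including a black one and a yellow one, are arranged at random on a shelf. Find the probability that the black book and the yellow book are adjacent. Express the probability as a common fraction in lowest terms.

There are 6! = 720 arrangements.
Treat the black book and the yellow book as a block: 5! arrangements of the blocks × 2 orders within the block = 2·120 = 240.
Probability = 240/720 = 1/3.

1/3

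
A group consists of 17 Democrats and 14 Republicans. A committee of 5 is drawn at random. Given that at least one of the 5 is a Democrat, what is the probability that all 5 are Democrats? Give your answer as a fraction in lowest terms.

52/1411

Work in counts. Selections with at least one Democrat: C(31,5) − C(14,5) = 169911 − 2002 = 167909.
Of those, selections where all 5 are Democrats: C(17,5) = 6188.
Conditional probability = 6188/167909 = 52/1411.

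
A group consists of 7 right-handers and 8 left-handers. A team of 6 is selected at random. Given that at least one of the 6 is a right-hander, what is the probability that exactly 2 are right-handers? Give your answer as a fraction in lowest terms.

Work in counts. Selections with at least one right-hander: C(15,6) − C(8,6) = 5005 − 28 = 4977.
Of those, selections where exactly 2 are right-handers: C(7,2)·C(8,4) = 21·70 = 1470.
Conditional probability = 1470/4977 = 70/237.

70/237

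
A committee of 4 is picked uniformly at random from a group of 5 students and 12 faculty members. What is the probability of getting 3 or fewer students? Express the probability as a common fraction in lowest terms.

There are C(17,4) = 2380 ways to choose the 4.
The complement is exactly 4 students: C(5,4)·C(12,0) = 5.
Probability = 1 − 5/2380 = 2375/2380 = 475/476.

475/476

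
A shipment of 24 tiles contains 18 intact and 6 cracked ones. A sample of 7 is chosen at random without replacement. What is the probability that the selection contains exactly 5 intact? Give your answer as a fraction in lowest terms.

The sample space is all 7-subsets of the 24: C(24,7) = 346104.
Selections with exactly 5 intact: choose 5 of the 18 intact and 2 of the 6 cracked, C(18,5)·C(6,2) = 8568·15 = 128520.
Probability = 128520/346104 = 1785/4807.

1785/4807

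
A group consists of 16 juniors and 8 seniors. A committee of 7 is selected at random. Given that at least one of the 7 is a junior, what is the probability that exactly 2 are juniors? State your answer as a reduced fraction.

Work in counts. Selections with at least one junior: C(24,7) − C(8,7) = 346104 − 8 = 346096.
Of those, selections where exactly 2 are juniors: C(16,2)·C(8,5) = 120·56 = 6720.
Conditional probability = 6720/346096 = 420/21631.

420/21631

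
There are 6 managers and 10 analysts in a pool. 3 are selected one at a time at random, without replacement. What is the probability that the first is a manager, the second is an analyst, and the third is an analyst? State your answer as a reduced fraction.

Multiply the conditional probabilities at each draw: 6/16 · 10/15 · 9/14 = 540/3360 = 9/56.

9/56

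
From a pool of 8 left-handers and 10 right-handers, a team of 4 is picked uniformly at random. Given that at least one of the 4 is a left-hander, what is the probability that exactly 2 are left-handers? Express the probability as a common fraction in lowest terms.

Work in counts. Selections with at least one left-hander: C(18,4) − C(10,4) = 3060 − 210 = 2850.
Of those, selections where exactly 2 are left-handers: C(8,2)·C(10,2) = 28·45 = 1260.
Conditional probability = 1260/2850 = 42/95.

42/95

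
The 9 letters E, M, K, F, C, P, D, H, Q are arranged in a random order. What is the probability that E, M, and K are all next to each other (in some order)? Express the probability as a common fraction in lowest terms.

1/12

There are 9! = 362880 arrangements.
Treat the three as one block: 7! placements × 3! orders within the block = 5040·6 = 30240.
Probability = 30240/362880 = 1/12.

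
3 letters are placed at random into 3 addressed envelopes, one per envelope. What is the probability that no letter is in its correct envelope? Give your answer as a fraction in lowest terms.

There are 3! = 6 assignments.
By inclusion-exclusion, assignments with no fixed points: C(3,0)·3! − C(3,1)·2! + C(3,2)·1! − C(3,3)·0! = 2.
Probability = 2/6 = 1/3.

1/3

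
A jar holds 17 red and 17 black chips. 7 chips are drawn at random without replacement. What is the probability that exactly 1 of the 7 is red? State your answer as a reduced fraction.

1547/39556

There are C(34,7) = 5379616 ways to choose 7 from 34.
Selections with exactly 1 red: choose 1 of the 17 red and 6 of the 17 black, C(17,1)·C(17,6) = 17·12376 = 210392.
Probability = 210392/5379616 = 1547/39556.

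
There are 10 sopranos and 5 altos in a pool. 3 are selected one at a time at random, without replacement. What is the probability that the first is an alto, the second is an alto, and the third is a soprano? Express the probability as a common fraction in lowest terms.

20/273

Multiply the conditional probabilities at each draw: 5/15 · 4/14 · 10/13 = 200/2730 = 20/273.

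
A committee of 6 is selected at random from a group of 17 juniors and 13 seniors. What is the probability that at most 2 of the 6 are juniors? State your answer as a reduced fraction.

Total selections: C(30,6) = 593775.
Favorable selections (at most 2 juniors): C(17,0)·C(13,6) + C(17,1)·C(13,5) + C(17,2)·C(13,4) = 1716 + 21879 + 97240 = 120835.
Probability = 120835/593775 = 1859/9135.

1859/9135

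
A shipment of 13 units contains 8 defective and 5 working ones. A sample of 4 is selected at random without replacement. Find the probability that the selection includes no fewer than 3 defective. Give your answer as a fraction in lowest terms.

Total selections: C(13,4) = 715.
Favorable selections (no fewer than 3 defective): C(8,3)·C(5,1) + C(8,4)·C(5,0) = 280 + 70 = 350.
Probability = 350/715 = 70/143.

70/143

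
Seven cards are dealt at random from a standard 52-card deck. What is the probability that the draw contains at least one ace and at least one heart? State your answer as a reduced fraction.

53122231/133784560

There are C(52,7) = 133784560 possible draws.
By inclusion-exclusion on the complements, draws missing all aces or all hearts: C(48,7) + C(39,7) − C(36,7) = 73629072 + 15380937 − 8347680 = 80662329.
So draws with at least one of each: 133784560 − 80662329 = 53122231, probability 53122231/133784560.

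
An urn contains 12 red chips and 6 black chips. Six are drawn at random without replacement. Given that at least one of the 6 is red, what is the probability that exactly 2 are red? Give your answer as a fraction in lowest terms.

990/18563

Work in counts. Selections with at least one red: C(18,6) − C(6,6) = 18564 − 1 = 18563.
Of those, selections where exactly 2 are red: C(12,2)·C(6,4) = 66·15 = 990.
Conditional probability = 990/18563.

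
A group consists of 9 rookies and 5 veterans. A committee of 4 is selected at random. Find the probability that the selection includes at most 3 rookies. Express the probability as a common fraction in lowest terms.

125/143

Total selections: C(14,4) = 1001.
The complement is exactly 4 rookies: C(9,4)·C(5,0) = 126.
Probability = 1 − 126/1001 = 875/1001 = 125/143.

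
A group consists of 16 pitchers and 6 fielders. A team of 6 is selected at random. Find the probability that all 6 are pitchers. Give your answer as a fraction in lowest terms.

104/969

There are C(22,6) = 74613 possible selections.
Selections with all pitchers: C(16,6) = 8008.
Probability = 8008/74613 = 104/969.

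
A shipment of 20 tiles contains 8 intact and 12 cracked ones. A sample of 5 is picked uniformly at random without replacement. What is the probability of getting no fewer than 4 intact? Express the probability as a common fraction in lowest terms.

56/969

There are C(20,5) = 15504 ways to choose the 5.
Favorable selections (no fewer than 4 intact): C(8,4)·C(12,1) + C(8,5)·C(12,0) = 840 + 56 = 896.
Probability = 896/15504 = 56/969.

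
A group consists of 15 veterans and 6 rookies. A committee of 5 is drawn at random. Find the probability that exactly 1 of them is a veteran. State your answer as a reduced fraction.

25/2261

Total number of selections: C(21,5) = 20349.
Selections with exactly 1 veteran: choose 1 of the 15 veterans and 4 of the 6 rookies, C(15,1)·C(6,4) = 15·15 = 225.
Probability = 225/20349 = 25/2261.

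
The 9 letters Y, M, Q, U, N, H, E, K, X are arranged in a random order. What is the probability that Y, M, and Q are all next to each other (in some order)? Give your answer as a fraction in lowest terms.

1/12

There are 9! = 362880 arrangements.
Treat the three as one block: 7! placements × 3! orders within the block = 5040·6 = 30240.
Probability = 30240/362880 = 1/12.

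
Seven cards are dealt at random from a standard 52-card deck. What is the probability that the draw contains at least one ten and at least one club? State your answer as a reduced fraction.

53122231/133784560

There are C(52,7) = 133784560 possible draws.
By inclusion-exclusion on the complements, draws missing all tens or all clubs: C(48,7) + C(39,7) − C(36,7) = 73629072 + 15380937 − 8347680 = 80662329.
So draws with at least one of each: 133784560 − 80662329 = 53122231, probability 53122231/133784560.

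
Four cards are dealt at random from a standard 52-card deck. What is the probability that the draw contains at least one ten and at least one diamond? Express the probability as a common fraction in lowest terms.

52799/270725

There are C(52,4) = 270725 possible draws.
By inclusion-exclusion on the complements, draws missing all tens or all diamonds: C(48,4) + C(39,4) − C(36,4) = 194580 + 82251 − 58905 = 217926.
So draws with at least one of each: 270725 − 217926 = 52799, probability 52799/270725.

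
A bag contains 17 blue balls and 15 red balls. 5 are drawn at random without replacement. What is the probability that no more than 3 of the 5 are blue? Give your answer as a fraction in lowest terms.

712/899

Total selections: C(32,5) = 201376.
Count the complement (more than 3 blue): C(17,4)·C(15,1) + C(17,5)·C(15,0) = 35700 + 6188 = 41888.
Probability = 1 − 41888/201376 = 159488/201376 = 712/899.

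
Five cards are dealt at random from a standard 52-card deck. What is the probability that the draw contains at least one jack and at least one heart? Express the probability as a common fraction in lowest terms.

There are C(52,5) = 2598960 possible draws.
By inclusion-exclusion on the complements, draws missing all jacks or all hearts: C(48,5) + C(39,5) − C(36,5) = 1712304 + 575757 − 376992 = 1911069.
So draws with at least one of each: 2598960 − 1911069 = 687891, probability 687891/2598960 = 229297/866320.

229297/866320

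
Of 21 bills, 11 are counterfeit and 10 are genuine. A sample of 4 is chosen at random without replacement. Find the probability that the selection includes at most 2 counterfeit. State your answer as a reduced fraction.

89/133

There are C(21,4) = 5985 ways to choose the 4.
Count the complement (more than 2 counterfeit): C(11,3)·C(10,1) + C(11,4)·C(10,0) = 1650 + 330 = 1980.
Probability = 1 − 1980/5985 = 4005/5985 = 89/133.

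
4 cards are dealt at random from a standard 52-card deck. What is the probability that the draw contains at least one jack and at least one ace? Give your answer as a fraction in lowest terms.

1332/20825

There are C(52,4) = 270725 possible draws.
By inclusion-exclusion on the complements, draws missing all jacks or all aces: C(48,4) + C(48,4) − C(44,4) = 194580 + 194580 − 135751 = 253409.
So draws with at least one of each: 270725 − 253409 = 17316, probability 17316/270725 = 1332/20825.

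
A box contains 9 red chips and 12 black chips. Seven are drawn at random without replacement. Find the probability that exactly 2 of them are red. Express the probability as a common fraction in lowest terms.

396/1615

The sample space is all 7-subsets of the 21: C(21,7) = 116280.
Selections with exactly 2 red: choose 2 of the 9 red and 5 of the 12 black, C(9,2)·C(12,5) = 36·792 = 28512.
Probability = 28512/116280 = 396/1615.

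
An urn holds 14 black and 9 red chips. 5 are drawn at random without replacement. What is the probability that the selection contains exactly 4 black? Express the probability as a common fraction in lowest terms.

The sample space is all 5-subsets of the 23: C(23,5) = 33649.
Selections with exactly 4 black: choose 4 of the 14 black and 1 of the 9 red, C(14,4)·C(9,1) = 1001·9 = 9009.
Probability = 9009/33649 = 117/437.

117/437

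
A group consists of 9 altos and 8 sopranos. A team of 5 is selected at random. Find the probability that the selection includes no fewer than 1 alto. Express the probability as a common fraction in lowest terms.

There are C(17,5) = 6188 ways to choose the 5.
The complement is all 5 are sopranos: C(8,5) = 56.
Probability = 1 − 56/6188 = 6132/6188 = 219/221.

219/221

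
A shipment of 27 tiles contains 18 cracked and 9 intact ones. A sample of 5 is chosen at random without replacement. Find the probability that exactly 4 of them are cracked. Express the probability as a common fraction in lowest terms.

Total number of selections: C(27,5) = 80730.
Selections with exactly 4 cracked: choose 4 of the 18 cracked and 1 of the 9 intact, C(18,4)·C(9,1) = 3060·9 = 27540.
Probability = 27540/80730 = 102/299.

102/299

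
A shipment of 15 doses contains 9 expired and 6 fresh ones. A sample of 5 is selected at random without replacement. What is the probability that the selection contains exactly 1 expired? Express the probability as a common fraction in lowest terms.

The sample space is all 5-subsets of the 15: C(15,5) = 3003.
Selections with exactly 1 expired: choose 1 of the 9 expired and 4 of the 6 fresh, C(9,1)·C(6,4) = 9·15 = 135.
Probability = 135/3003 = 45/1001.

45/1001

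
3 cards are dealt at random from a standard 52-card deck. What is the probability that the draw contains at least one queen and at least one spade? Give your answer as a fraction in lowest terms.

There are C(52,3) = 22100 possible draws.
By inclusion-exclusion on the complements, draws missing all queens or all spades: C(48,3) + C(39,3) − C(36,3) = 17296 + 9139 − 7140 = 19295.
So draws with at least one of each: 22100 − 19295 = 2805, probability 2805/22100 = 33/260.

33/260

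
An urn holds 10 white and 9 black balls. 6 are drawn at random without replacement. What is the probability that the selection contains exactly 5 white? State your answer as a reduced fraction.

Total number of selections: C(19,6) = 27132.
Selections with exactly 5 white: choose 5 of the 10 white and 1 of the 9 black, C(10,5)·C(9,1) = 252·9 = 2268.
Probability = 2268/27132 = 27/323.

27/323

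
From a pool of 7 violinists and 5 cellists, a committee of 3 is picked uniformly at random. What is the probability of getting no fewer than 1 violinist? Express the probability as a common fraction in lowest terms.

21/22

There are C(12,3) = 220 ways to choose the 3.
The complement is all 3 are cellists: C(5,3) = 10.
Probability = 1 − 10/220 = 210/220 = 21/22.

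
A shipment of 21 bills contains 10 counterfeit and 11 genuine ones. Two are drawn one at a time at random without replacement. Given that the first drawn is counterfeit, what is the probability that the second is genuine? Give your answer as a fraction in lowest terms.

After removing one counterfeit, 20 remain: 9 counterfeit and 11 genuine.
So the probability the next is genuine is 11/20.

11/20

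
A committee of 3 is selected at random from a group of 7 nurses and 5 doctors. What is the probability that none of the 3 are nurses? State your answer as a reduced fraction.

There are C(12,3) = 220 possible selections.
Selections with no nurses (all doctors): C(5,3) = 10.
Probability = 10/220 = 1/22.

1/22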